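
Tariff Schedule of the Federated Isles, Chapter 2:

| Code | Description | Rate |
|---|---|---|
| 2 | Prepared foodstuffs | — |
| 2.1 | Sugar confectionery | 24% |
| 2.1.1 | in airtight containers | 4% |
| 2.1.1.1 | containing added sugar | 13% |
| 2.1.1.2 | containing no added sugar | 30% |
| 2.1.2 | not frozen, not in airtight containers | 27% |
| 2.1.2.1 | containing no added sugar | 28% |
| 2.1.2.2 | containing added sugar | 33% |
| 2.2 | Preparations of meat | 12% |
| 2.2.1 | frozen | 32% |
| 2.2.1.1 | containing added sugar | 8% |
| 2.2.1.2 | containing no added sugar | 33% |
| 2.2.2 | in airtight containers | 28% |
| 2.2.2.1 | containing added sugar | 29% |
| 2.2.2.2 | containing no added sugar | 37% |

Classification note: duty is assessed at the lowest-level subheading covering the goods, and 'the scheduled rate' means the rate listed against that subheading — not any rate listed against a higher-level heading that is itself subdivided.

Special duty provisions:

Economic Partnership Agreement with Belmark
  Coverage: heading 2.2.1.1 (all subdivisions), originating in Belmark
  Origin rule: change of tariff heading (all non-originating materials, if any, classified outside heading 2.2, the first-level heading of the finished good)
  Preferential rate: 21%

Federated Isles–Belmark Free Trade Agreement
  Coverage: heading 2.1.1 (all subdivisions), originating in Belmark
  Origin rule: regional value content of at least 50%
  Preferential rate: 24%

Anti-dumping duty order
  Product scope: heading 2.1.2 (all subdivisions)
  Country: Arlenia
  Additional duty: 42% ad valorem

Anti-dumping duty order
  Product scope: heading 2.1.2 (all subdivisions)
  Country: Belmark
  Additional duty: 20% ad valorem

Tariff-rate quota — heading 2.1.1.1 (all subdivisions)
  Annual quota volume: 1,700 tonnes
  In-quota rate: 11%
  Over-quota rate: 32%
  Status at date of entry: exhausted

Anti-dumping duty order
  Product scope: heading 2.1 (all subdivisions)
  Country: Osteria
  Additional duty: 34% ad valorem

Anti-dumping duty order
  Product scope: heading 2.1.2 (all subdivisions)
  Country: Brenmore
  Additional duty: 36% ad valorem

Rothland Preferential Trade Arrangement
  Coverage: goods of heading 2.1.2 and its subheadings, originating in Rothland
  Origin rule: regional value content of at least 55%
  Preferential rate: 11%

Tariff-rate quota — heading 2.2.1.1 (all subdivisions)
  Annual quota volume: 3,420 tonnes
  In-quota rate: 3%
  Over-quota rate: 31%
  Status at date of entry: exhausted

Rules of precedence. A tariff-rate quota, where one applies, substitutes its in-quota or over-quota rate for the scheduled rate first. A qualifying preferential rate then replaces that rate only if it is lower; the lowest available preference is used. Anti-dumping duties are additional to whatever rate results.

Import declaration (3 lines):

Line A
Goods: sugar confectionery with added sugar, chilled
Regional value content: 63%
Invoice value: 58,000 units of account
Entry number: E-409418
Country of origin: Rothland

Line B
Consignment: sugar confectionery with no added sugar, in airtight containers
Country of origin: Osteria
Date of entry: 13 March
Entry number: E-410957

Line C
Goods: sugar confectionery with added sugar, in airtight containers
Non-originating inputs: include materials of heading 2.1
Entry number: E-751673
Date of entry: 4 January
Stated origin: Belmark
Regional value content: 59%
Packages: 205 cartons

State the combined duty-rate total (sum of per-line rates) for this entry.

99%

Line A: sugar confectionery → 2.1; chilled → 2.1.2; with added sugar → 2.1.2.2. Scheduled 33%. Rothland agreement on 2.1.2: RVC ≥ 55% → 11% available; preferential 11%. → 11%.
Line B: sugar confectionery → 2.1; in airtight containers → 2.1.1; with no added sugar → 2.1.1.2. Scheduled 30%. anti-dumping (Osteria, 2.1): +34%; total 30% + 34% = 64%. → 64%.
Line C: sugar confectionery → 2.1; in airtight containers → 2.1.1; with added sugar → 2.1.1.1. Scheduled 13%. quota on 2.1.1.1 exhausted → over-quota 32%; Belmark agreement on 2.2.1.1: 2.1.1.1 not covered; Belmark agreement on 2.1.1: RVC ≥ 50% → 24% available; preferential 24%. → 24%.
Sum: 11% + 64% + 24% = 99%.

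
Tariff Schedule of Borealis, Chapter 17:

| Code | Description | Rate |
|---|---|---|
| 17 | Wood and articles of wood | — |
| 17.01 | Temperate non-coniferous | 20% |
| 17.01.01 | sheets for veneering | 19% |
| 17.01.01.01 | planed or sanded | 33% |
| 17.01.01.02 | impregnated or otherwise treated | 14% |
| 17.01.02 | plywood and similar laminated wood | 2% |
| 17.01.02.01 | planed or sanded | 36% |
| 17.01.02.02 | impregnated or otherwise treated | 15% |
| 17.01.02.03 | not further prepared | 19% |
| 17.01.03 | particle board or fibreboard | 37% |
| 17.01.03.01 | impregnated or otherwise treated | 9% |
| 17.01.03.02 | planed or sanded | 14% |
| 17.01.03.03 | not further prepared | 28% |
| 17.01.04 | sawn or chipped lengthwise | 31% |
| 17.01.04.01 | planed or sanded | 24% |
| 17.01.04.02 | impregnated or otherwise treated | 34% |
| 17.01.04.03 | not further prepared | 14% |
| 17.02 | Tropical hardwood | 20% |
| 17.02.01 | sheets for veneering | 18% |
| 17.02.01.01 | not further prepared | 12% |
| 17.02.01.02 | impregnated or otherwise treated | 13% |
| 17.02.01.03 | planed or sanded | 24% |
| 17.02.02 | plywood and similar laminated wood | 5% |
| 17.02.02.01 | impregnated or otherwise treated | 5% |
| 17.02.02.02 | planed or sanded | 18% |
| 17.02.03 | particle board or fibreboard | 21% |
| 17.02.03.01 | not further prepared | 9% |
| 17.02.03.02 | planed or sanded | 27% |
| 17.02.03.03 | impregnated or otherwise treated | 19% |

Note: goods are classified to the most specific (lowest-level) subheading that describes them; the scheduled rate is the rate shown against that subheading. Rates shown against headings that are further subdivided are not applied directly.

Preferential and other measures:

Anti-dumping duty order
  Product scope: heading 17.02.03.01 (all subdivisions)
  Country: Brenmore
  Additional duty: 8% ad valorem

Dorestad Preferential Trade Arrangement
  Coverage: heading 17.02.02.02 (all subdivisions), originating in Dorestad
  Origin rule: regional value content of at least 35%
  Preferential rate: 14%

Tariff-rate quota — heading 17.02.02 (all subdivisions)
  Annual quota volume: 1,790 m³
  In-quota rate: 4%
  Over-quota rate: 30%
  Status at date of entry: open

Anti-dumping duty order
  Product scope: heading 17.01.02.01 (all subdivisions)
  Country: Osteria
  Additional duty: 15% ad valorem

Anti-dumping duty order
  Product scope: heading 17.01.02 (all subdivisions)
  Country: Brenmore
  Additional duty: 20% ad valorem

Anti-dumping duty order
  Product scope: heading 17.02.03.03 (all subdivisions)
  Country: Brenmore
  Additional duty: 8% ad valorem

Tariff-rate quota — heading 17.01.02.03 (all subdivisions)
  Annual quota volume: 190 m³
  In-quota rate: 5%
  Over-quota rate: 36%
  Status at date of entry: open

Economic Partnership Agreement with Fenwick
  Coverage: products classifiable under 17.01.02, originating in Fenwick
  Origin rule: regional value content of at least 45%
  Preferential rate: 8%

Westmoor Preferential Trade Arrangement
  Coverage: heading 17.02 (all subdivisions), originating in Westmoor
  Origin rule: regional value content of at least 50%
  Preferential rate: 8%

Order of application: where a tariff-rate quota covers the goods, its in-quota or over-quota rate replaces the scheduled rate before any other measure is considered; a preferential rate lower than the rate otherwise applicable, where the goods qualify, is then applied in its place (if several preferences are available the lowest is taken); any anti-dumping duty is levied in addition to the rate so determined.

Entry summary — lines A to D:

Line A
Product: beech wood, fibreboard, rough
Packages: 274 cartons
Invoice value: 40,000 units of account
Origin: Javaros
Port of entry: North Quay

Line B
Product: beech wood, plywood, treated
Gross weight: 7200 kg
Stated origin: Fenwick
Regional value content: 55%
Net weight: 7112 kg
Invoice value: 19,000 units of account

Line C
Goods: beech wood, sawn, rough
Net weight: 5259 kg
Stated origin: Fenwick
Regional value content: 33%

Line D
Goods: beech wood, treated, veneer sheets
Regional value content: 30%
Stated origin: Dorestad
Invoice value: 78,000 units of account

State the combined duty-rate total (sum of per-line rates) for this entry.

Line A: beech → 17.01; fibreboard → 17.01.03; rough → 17.01.03.03. Scheduled 28%. No special measure applies. → 28%.
Line B: beech → 17.01; plywood → 17.01.02; treated → 17.01.02.02. Scheduled 15%. Fenwick agreement on 17.01.02: RVC ≥ 45% → 8% available; preferential 8%. → 8%.
Line C: beech → 17.01; sawn → 17.01.04; rough → 17.01.04.03. Scheduled 14%. Fenwick agreement on 17.01.02: 17.01.04.03 not covered. → 14%.
Line D: beech → 17.01; veneer sheets → 17.01.01; treated → 17.01.01.02. Scheduled 14%. Dorestad agreement on 17.02.02.02: 17.01.01.02 not covered. → 14%.
Sum: 28% + 8% + 14% + 14% = 64%.

64%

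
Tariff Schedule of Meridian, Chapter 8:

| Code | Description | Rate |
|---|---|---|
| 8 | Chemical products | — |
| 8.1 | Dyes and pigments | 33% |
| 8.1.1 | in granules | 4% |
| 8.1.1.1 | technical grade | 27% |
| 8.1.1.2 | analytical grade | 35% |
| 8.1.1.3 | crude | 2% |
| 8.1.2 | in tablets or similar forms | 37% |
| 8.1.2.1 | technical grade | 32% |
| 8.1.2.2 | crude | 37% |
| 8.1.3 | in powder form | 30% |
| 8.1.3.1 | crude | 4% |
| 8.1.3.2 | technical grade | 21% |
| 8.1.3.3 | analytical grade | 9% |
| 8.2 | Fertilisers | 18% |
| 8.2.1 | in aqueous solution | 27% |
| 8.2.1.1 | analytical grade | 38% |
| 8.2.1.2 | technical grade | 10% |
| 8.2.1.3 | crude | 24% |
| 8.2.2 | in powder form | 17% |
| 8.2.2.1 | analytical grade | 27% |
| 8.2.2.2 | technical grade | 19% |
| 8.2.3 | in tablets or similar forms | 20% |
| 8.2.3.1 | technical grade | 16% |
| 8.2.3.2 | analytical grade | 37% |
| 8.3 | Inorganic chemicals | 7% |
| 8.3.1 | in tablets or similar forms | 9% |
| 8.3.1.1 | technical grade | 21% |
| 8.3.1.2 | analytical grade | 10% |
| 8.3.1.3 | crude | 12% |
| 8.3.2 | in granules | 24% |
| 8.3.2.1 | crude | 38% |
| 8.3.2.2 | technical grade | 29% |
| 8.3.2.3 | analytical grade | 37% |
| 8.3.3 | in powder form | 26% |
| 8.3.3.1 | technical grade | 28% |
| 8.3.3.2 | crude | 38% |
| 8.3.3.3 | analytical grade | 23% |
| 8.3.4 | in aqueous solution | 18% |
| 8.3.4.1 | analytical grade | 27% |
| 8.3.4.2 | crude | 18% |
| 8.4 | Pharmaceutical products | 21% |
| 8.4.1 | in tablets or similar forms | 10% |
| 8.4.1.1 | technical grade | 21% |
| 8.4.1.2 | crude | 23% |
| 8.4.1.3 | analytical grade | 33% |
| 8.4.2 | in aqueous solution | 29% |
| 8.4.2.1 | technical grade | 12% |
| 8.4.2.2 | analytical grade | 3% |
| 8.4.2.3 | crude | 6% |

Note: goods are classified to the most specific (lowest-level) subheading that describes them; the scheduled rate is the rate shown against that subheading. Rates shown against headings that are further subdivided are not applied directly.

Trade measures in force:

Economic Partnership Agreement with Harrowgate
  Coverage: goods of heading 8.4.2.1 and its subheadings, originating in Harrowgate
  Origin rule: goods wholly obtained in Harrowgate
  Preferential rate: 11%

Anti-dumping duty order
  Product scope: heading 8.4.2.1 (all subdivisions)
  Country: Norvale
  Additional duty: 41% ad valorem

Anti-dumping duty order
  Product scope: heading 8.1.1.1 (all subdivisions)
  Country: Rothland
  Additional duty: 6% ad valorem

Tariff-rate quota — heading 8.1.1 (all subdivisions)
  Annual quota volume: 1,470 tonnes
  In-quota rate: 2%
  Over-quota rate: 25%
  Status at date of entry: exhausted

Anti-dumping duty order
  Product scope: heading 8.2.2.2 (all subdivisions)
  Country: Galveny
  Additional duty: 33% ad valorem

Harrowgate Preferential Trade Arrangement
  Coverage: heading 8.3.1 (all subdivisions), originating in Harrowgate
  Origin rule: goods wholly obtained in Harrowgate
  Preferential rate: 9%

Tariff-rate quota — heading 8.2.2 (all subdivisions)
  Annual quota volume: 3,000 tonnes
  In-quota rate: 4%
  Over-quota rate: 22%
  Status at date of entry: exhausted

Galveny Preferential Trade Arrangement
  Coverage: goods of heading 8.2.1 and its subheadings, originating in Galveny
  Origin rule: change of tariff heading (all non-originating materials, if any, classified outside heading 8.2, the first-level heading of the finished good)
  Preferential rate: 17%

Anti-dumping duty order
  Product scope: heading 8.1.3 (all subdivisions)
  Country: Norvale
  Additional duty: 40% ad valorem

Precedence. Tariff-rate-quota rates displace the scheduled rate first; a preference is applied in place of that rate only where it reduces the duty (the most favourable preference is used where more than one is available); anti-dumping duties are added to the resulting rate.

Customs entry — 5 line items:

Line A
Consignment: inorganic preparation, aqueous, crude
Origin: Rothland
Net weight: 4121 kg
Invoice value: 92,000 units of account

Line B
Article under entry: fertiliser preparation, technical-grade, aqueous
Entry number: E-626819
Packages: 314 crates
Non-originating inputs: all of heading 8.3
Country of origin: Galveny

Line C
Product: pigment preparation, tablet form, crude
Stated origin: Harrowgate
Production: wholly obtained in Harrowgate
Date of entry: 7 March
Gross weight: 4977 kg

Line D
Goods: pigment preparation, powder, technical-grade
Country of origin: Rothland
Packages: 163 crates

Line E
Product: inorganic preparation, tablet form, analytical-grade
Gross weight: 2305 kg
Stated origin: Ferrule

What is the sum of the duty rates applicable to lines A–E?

96%

Line A: inorganic → 8.3; aqueous → 8.3.4; crude → 8.3.4.2. Scheduled 18%. No special measure applies. → 18%.
Line B: fertiliser → 8.2; aqueous → 8.2.1; technical-grade → 8.2.1.2. Scheduled 10%. Galveny agreement on 8.2.1: CTH met → 17% available; preference 17% not lower than 10% → no reduction. → 10%.
Line C: pigment → 8.1; tablet form → 8.1.2; crude → 8.1.2.2. Scheduled 37%. Harrowgate agreement on 8.4.2.1: 8.1.2.2 not covered; Harrowgate agreement on 8.3.1: 8.1.2.2 not covered. → 37%.
Line D: pigment → 8.1; powder → 8.1.3; technical-grade → 8.1.3.2. Scheduled 21%. No special measure applies. → 21%.
Line E: inorganic → 8.3; tablet form → 8.3.1; analytical-grade → 8.3.1.2. Scheduled 10%. No special measure applies. → 10%.
Sum: 18% + 10% + 37% + 21% + 10% = 96%.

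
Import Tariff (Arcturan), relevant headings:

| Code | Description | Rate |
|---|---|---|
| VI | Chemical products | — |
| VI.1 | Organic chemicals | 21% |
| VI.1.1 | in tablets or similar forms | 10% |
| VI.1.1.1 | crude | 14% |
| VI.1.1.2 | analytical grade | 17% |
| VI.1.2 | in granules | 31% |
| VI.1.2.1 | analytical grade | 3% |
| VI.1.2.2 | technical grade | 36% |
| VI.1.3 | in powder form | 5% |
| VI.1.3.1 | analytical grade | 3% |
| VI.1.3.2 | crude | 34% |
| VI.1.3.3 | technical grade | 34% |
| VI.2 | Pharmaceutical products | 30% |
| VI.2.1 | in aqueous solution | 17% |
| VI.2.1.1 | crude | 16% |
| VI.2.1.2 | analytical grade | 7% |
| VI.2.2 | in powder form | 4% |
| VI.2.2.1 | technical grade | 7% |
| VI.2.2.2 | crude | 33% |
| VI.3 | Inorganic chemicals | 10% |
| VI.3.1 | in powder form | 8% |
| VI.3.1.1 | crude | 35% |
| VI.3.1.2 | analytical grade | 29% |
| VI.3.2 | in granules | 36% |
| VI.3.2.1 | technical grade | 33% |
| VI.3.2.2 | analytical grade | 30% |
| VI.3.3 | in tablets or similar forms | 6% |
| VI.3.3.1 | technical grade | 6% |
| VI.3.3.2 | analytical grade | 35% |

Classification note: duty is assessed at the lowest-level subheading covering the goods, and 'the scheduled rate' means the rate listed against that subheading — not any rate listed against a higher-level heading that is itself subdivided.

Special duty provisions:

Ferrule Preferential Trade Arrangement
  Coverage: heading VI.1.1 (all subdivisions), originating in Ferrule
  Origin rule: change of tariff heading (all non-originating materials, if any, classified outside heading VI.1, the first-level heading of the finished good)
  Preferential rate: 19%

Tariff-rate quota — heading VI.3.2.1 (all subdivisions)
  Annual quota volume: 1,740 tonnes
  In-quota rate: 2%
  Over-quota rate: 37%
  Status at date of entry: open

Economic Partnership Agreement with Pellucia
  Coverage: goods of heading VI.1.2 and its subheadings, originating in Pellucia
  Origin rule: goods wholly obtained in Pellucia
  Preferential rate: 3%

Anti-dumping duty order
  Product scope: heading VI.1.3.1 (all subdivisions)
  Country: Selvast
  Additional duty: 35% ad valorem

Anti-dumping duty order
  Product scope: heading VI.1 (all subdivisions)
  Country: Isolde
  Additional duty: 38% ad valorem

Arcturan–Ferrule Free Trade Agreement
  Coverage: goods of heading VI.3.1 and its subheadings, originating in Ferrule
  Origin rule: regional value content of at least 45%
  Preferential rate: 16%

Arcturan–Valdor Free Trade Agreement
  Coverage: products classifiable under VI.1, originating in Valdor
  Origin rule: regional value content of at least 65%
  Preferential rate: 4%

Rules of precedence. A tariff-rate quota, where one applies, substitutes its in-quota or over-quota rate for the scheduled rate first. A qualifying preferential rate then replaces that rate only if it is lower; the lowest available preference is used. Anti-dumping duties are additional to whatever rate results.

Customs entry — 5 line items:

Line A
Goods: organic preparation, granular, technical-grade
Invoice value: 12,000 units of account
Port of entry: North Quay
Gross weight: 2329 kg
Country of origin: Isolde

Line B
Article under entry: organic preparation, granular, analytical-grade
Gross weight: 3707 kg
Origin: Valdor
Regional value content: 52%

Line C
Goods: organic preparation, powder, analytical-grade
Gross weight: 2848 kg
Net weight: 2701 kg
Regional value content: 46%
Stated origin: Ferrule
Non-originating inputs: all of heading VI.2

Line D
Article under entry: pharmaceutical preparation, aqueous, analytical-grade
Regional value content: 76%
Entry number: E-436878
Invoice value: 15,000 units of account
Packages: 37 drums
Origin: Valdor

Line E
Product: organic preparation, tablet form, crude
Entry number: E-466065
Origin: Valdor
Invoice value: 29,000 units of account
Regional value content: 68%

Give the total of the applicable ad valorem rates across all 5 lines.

Line A: organic → VI.1; granular → VI.1.2; technical-grade → VI.1.2.2. Scheduled 36%. anti-dumping (Isolde, VI.1): +38%; total 36% + 38% = 74%. → 74%.
Line B: organic → VI.1; granular → VI.1.2; analytical-grade → VI.1.2.1. Scheduled 3%. Valdor agreement on VI.1: RVC < 65%. → 3%.
Line C: organic → VI.1; powder → VI.1.3; analytical-grade → VI.1.3.1. Scheduled 3%. Ferrule agreement on VI.1.1: VI.1.3.1 not covered; Ferrule agreement on VI.3.1: VI.1.3.1 not covered. → 3%.
Line D: pharmaceutical → VI.2; aqueous → VI.2.1; analytical-grade → VI.2.1.2. Scheduled 7%. Valdor agreement on VI.1: VI.2.1.2 not covered. → 7%.
Line E: organic → VI.1; tablet form → VI.1.1; crude → VI.1.1.1. Scheduled 14%. Valdor agreement on VI.1: RVC ≥ 65% → 4% available; preferential 4%. → 4%.
Sum: 74% + 3% + 3% + 7% + 4% = 91%.

91%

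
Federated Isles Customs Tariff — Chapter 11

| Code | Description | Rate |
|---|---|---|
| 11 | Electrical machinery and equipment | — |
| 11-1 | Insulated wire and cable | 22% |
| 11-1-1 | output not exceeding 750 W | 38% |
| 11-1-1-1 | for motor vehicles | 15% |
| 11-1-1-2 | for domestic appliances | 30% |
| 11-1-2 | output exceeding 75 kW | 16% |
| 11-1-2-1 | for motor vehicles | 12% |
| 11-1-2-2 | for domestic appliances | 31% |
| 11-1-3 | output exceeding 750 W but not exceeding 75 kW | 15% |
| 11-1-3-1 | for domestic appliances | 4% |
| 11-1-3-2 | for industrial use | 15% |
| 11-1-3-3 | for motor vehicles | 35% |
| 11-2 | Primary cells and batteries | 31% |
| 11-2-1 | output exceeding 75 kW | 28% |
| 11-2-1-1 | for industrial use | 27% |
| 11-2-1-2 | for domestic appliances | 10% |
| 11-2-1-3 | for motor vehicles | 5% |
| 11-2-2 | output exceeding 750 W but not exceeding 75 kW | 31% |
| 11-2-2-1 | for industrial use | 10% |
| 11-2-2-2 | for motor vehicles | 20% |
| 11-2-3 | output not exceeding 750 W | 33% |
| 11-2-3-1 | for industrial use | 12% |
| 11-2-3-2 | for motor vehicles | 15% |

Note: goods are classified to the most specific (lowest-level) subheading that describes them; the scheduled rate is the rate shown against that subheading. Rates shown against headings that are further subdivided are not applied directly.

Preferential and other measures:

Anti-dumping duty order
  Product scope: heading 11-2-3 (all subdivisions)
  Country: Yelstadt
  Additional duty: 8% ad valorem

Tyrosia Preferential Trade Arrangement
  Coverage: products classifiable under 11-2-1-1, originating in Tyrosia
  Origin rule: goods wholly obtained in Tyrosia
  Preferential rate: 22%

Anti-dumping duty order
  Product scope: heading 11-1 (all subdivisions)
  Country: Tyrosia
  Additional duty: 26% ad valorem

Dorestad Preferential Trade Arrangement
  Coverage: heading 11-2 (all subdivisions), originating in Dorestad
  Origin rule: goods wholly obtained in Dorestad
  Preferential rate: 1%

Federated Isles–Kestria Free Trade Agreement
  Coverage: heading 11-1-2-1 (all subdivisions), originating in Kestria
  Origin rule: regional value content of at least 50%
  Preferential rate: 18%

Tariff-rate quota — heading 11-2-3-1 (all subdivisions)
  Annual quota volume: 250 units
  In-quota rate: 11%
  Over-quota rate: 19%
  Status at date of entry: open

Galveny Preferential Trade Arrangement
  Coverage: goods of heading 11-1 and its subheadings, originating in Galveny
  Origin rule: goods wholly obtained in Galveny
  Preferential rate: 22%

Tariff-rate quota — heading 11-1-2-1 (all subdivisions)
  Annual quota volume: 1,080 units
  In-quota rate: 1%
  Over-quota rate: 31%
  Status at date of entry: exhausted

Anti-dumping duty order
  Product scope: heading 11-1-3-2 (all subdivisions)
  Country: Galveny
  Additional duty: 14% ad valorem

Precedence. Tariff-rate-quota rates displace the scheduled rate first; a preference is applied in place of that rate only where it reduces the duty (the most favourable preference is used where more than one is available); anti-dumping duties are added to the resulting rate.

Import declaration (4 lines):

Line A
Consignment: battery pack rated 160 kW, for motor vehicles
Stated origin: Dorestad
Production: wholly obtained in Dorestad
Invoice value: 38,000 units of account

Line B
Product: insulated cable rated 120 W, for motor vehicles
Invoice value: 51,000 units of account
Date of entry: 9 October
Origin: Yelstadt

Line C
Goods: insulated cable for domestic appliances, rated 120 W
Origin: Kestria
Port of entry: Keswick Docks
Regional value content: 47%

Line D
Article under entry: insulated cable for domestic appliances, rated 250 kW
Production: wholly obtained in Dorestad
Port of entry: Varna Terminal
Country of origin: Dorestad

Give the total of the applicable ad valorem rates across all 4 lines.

Line A: battery pack → 11-2; rated 160 kW → 11-2-1; for motor vehicles → 11-2-1-3. Scheduled 5%. Dorestad agreement on 11-2: wholly obtained → 1% available; preferential 1%. → 1%.
Line B: insulated cable → 11-1; rated 120 W → 11-1-1; for motor vehicles → 11-1-1-1. Scheduled 15%. No special measure applies. → 15%.
Line C: insulated cable → 11-1; rated 120 W → 11-1-1; for domestic appliances → 11-1-1-2. Scheduled 30%. Kestria agreement on 11-1-2-1: 11-1-1-2 not covered. → 30%.
Line D: insulated cable → 11-1; rated 250 kW → 11-1-2; for domestic appliances → 11-1-2-2. Scheduled 31%. Dorestad agreement on 11-2: 11-1-2-2 not covered. → 31%.
Sum: 1% + 15% + 30% + 31% = 77%.

77%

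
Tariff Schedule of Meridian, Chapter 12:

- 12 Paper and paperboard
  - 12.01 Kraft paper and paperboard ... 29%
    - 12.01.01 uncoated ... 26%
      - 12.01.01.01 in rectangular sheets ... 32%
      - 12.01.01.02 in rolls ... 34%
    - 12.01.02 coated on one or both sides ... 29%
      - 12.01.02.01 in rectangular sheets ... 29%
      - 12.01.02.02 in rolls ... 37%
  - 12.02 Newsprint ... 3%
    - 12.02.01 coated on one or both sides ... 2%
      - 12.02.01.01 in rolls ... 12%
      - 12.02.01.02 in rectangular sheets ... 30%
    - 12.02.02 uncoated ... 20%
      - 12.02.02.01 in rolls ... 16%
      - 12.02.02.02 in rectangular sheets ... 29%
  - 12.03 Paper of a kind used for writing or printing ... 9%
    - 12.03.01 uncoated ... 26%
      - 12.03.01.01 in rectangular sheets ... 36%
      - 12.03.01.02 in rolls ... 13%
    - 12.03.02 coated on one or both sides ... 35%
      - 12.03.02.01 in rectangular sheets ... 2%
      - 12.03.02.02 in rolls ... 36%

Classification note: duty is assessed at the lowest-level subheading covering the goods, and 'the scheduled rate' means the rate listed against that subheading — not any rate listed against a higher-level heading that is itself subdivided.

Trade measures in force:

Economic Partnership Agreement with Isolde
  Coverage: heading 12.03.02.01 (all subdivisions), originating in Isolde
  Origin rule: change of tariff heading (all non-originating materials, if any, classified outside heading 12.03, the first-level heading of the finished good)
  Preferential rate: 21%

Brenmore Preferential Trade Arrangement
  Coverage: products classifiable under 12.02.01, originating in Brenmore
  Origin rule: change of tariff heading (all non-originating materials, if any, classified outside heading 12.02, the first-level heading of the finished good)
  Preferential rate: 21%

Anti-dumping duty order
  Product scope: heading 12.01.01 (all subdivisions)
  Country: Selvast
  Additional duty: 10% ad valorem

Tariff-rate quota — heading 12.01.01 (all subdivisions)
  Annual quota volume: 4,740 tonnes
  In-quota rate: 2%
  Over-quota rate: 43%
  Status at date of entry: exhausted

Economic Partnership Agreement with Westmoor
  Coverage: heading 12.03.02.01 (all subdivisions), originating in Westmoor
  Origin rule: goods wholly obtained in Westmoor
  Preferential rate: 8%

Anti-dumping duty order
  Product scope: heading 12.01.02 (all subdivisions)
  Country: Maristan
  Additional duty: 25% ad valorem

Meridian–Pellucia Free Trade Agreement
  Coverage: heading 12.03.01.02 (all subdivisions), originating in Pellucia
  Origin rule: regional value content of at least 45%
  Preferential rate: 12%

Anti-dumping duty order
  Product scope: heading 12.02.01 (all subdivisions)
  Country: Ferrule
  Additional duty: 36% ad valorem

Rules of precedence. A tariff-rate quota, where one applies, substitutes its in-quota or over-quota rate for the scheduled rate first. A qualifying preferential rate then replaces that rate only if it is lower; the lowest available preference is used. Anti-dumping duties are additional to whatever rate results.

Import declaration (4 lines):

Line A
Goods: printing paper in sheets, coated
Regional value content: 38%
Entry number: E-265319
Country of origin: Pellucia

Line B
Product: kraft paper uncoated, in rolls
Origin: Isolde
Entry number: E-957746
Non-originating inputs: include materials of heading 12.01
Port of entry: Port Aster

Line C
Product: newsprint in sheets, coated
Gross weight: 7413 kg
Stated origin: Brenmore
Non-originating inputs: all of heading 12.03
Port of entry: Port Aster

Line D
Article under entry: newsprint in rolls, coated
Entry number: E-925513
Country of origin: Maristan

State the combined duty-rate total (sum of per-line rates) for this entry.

78%

Line A: printing paper → 12.03; coated → 12.03.02; in sheets → 12.03.02.01. Scheduled 2%. Pellucia agreement on 12.03.01.02: 12.03.02.01 not covered. → 2%.
Line B: kraft paper → 12.01; uncoated → 12.01.01; in rolls → 12.01.01.02. Scheduled 34%. quota on 12.01.01 exhausted → over-quota 43%; Isolde agreement on 12.03.02.01: 12.01.01.02 not covered. → 43%.
Line C: newsprint → 12.02; coated → 12.02.01; in sheets → 12.02.01.02. Scheduled 30%. Brenmore agreement on 12.02.01: CTH met → 21% available; preferential 21%. → 21%.
Line D: newsprint → 12.02; coated → 12.02.01; in rolls → 12.02.01.01. Scheduled 12%. No special measure applies. → 12%.
Sum: 2% + 43% + 21% + 12% = 78%.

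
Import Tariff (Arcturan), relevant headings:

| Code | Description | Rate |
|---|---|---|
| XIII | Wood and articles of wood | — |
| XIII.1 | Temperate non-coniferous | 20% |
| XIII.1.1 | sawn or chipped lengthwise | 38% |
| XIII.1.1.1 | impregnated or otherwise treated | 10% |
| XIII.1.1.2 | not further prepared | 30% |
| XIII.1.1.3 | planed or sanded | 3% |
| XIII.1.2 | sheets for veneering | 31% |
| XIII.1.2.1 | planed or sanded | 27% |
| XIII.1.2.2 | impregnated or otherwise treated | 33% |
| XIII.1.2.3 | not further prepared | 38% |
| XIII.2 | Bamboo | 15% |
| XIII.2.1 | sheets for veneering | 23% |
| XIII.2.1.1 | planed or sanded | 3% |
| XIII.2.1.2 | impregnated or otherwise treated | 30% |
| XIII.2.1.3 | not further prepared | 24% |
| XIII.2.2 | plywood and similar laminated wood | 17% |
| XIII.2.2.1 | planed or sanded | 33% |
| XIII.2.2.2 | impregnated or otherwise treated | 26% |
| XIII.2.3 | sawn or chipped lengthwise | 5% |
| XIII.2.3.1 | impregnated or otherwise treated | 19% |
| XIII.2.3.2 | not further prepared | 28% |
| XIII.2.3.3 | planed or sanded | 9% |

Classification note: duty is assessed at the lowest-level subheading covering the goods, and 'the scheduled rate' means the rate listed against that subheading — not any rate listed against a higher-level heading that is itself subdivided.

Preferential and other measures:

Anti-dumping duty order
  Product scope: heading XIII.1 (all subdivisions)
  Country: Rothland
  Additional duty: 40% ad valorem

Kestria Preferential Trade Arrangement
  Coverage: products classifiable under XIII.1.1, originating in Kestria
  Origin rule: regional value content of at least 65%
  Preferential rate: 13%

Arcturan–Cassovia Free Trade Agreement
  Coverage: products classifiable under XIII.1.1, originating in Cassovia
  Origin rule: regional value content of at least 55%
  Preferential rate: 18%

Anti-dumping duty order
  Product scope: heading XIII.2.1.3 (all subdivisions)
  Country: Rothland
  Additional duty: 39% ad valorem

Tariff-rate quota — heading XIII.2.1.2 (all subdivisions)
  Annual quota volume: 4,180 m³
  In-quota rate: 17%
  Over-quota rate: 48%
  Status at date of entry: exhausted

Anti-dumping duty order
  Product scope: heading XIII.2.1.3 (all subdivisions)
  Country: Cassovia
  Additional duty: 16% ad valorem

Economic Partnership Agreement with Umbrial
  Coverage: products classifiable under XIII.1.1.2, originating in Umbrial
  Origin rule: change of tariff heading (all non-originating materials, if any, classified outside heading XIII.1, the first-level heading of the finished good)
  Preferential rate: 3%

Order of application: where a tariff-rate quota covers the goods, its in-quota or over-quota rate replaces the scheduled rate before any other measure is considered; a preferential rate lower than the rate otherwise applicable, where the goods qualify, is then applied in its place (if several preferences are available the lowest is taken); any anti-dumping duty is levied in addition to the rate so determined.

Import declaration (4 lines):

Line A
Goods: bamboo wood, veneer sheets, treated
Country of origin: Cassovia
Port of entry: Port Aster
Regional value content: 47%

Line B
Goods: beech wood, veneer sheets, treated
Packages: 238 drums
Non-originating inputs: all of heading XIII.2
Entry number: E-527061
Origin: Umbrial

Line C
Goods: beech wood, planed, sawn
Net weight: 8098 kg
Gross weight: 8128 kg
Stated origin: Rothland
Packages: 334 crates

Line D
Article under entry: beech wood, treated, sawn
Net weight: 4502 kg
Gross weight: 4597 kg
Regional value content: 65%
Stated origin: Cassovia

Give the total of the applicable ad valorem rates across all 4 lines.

Line A: bamboo → XIII.2; veneer sheets → XIII.2.1; treated → XIII.2.1.2. Scheduled 30%. quota on XIII.2.1.2 exhausted → over-quota 48%; Cassovia agreement on XIII.1.1: XIII.2.1.2 not covered. → 48%.
Line B: beech → XIII.1; veneer sheets → XIII.1.2; treated → XIII.1.2.2. Scheduled 33%. Umbrial agreement on XIII.1.1.2: XIII.1.2.2 not covered. → 33%.
Line C: beech → XIII.1; sawn → XIII.1.1; planed → XIII.1.1.3. Scheduled 3%. anti-dumping (Rothland, XIII.1): +40%; total 3% + 40% = 43%. → 43%.
Line D: beech → XIII.1; sawn → XIII.1.1; treated → XIII.1.1.1. Scheduled 10%. Cassovia agreement on XIII.1.1: RVC ≥ 55% → 18% available; preference 18% not lower than 10% → no reduction. → 10%.
Sum: 48% + 33% + 43% + 10% = 134%.

134%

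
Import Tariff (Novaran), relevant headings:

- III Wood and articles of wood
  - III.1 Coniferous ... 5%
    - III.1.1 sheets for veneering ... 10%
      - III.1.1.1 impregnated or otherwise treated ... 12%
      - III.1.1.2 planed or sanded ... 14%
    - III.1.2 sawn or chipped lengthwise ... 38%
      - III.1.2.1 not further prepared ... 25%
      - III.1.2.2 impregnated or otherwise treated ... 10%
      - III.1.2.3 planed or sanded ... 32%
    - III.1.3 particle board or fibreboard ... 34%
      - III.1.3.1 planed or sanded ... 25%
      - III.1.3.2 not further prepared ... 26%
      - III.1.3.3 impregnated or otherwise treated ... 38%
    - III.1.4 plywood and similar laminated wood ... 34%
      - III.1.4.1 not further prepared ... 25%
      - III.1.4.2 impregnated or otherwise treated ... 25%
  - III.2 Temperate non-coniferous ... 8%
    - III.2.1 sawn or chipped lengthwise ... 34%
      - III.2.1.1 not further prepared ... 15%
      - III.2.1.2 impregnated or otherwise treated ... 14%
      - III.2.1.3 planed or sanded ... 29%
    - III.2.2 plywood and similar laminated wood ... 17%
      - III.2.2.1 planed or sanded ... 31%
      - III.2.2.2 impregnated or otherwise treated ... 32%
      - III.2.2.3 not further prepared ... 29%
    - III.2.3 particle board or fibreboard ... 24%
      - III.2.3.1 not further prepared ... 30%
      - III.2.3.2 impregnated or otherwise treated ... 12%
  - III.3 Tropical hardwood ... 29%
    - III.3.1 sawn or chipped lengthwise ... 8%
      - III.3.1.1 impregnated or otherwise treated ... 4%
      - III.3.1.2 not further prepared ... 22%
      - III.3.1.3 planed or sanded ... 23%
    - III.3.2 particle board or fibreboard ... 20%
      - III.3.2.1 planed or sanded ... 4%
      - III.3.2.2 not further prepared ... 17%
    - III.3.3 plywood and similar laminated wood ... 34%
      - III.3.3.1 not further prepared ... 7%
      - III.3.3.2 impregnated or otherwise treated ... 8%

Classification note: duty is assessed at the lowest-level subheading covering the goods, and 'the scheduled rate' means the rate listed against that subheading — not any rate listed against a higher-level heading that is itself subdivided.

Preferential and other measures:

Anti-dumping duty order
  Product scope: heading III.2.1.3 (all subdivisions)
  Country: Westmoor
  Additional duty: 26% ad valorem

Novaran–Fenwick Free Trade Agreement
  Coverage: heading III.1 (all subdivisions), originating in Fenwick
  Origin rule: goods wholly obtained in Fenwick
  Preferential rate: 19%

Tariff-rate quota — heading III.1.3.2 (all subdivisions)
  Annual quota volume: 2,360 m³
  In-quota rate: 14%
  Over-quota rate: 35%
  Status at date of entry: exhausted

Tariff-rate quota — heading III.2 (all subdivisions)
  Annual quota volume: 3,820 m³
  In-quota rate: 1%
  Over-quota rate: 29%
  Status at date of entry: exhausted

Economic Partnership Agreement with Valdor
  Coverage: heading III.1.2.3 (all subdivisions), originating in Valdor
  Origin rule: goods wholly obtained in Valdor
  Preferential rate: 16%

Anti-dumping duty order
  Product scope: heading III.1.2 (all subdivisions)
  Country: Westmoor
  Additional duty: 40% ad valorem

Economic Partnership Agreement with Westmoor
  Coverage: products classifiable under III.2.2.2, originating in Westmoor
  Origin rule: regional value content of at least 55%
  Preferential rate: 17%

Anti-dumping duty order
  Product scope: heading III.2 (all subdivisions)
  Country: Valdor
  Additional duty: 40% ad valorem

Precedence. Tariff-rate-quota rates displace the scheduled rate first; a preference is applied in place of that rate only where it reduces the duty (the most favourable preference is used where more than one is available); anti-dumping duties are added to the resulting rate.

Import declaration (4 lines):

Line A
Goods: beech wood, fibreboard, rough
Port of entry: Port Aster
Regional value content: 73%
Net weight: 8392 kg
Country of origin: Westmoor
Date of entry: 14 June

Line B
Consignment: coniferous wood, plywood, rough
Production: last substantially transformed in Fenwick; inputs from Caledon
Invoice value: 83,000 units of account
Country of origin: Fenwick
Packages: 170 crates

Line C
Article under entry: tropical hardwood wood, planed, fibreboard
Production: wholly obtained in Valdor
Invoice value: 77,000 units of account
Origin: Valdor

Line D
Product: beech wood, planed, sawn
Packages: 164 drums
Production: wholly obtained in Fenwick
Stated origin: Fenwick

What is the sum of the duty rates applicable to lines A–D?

Line A: beech → III.2; fibreboard → III.2.3; rough → III.2.3.1. Scheduled 30%. quota on III.2 exhausted → over-quota 29%; Westmoor agreement on III.2.2.2: III.2.3.1 not covered. → 29%.
Line B: coniferous → III.1; plywood → III.1.4; rough → III.1.4.1. Scheduled 25%. Fenwick agreement on III.1: not wholly obtained. → 25%.
Line C: tropical hardwood → III.3; fibreboard → III.3.2; planed → III.3.2.1. Scheduled 4%. Valdor agreement on III.1.2.3: III.3.2.1 not covered. → 4%.
Line D: beech → III.2; sawn → III.2.1; planed → III.2.1.3. Scheduled 29%. quota on III.2 exhausted → over-quota 29%; Fenwick agreement on III.1: III.2.1.3 not covered. → 29%.
Sum: 29% + 25% + 4% + 29% = 87%.

87%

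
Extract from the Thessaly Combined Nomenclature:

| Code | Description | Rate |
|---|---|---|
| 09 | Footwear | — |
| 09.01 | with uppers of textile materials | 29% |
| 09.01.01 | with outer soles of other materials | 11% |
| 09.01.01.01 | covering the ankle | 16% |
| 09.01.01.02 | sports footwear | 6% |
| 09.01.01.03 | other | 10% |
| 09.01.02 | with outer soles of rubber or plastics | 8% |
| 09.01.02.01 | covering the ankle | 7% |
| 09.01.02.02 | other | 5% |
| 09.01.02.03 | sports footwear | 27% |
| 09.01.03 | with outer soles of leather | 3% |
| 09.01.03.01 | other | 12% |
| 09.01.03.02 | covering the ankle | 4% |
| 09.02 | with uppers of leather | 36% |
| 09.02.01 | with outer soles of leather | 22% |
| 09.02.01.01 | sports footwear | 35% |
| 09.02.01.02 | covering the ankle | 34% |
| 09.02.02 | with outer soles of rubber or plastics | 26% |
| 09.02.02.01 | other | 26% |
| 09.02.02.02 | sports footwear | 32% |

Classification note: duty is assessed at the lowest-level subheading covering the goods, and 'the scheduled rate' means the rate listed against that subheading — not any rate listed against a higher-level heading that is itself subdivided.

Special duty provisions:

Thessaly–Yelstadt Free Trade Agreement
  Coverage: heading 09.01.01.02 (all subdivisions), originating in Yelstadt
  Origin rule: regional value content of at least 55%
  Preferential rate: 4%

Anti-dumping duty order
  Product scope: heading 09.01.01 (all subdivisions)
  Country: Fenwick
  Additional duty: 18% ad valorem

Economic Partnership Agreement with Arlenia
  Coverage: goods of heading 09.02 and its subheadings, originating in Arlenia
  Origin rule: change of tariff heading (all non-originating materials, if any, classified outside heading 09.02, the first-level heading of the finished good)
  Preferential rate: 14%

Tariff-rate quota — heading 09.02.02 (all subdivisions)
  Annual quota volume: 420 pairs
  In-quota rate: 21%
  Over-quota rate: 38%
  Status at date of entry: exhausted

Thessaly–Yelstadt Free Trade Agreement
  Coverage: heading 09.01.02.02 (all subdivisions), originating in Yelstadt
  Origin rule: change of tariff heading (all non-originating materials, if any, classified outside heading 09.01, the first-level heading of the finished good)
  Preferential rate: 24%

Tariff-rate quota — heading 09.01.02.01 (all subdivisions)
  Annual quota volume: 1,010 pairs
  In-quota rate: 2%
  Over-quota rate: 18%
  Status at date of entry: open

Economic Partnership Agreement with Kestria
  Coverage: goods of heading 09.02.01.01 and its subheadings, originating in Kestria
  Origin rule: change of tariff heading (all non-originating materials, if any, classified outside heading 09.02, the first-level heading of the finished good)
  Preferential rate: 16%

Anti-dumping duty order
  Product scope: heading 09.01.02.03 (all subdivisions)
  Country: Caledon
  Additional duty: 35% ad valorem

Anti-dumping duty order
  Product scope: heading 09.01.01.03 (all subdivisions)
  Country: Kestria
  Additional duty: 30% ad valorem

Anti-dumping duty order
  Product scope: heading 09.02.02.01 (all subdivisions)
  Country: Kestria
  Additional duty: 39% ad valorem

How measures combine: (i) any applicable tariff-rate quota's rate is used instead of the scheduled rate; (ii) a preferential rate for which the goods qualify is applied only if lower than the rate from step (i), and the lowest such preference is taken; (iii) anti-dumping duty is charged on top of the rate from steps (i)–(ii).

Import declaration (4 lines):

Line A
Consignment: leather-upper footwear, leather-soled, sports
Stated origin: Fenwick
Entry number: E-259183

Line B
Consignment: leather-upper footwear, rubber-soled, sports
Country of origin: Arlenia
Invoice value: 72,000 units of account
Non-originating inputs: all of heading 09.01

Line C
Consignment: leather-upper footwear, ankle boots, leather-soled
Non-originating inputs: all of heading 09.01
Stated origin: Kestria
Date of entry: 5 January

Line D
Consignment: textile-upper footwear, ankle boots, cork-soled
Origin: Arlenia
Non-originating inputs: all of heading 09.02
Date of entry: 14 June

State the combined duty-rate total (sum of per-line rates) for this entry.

Line A: leather-upper → 09.02; leather-soled → 09.02.01; sports → 09.02.01.01. Scheduled 35%. No special measure applies. → 35%.
Line B: leather-upper → 09.02; rubber-soled → 09.02.02; sports → 09.02.02.02. Scheduled 32%. quota on 09.02.02 exhausted → over-quota 38%; Arlenia agreement on 09.02: CTH met → 14% available; preferential 14%. → 14%.
Line C: leather-upper → 09.02; leather-soled → 09.02.01; ankle boots → 09.02.01.02. Scheduled 34%. Kestria agreement on 09.02.01.01: 09.02.01.02 not covered. → 34%.
Line D: textile-upper → 09.01; cork-soled → 09.01.01; ankle boots → 09.01.01.01. Scheduled 16%. Arlenia agreement on 09.02: 09.01.01.01 not covered. → 16%.
Sum: 35% + 14% + 34% + 16% = 99%.

99%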